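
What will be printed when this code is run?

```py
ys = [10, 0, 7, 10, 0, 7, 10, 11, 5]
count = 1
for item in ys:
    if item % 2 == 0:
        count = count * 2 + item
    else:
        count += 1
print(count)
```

item=10: even, count = 1*2+10 = 12
item=0: even, count = 12*2+0 = 24
item=7: not even, count = 24+1 = 25
item=10: even, count = 25*2+10 = 60
item=0: even, count = 60*2+0 = 120
item=7: not even, count = 120+1 = 121
item=10: even, count = 121*2+10 = 252
item=11: not even, count = 252+1 = 253
item=5: not even, count = 253+1 = 254

254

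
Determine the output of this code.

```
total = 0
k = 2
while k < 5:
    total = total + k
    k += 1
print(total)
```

9

k=2: total = 0+2 = 2
k=3: total = 2+3 = 5
k=4: total = 5+4 = 9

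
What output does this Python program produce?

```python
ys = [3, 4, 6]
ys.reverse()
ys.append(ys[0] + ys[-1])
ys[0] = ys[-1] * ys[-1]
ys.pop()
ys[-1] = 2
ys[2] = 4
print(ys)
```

reverse → [6, 4, 3]
append ys[0]+ys[-1] = 6+3 = 9 → [6, 4, 3, 9]
ys[0] = ys[-1]*ys[-1] = 9*9 = 81 → [81, 4, 3, 9]
pop() removes 9 → [81, 4, 3]
ys[-1] = 2 → [81, 4, 2]
ys[2] = 4 → [81, 4, 4]

[81, 4, 4]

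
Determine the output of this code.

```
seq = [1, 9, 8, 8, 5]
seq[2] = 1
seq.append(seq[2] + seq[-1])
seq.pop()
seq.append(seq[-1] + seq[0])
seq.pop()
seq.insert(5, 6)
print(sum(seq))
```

30

seq[2] = 1 → [1, 9, 1, 8, 5]
append seq[2]+seq[-1] = 1+5 = 6 → [1, 9, 1, 8, 5, 6]
pop() removes 6 → [1, 9, 1, 8, 5]
append seq[-1]+seq[0] = 5+1 = 6 → [1, 9, 1, 8, 5, 6]
pop() removes 6 → [1, 9, 1, 8, 5]
insert 6 at 5 → [1, 9, 1, 8, 5, 6]
sum = 30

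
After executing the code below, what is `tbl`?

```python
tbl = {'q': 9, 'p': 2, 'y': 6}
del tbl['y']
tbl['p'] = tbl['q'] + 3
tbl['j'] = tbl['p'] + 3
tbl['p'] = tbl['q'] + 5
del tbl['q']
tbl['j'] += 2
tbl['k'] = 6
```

del 'y' → {'q': 9, 'p': 2}
tbl['p'] = tbl['q']+3 = 12 → {'q': 9, 'p': 12}
tbl['j'] = tbl['p']+3 = 15 → {'q': 9, 'p': 12, 'j': 15}
tbl['p'] = tbl['q']+5 = 14 → {'q': 9, 'p': 14, 'j': 15}
del 'q' → {'p': 14, 'j': 15}
tbl['j'] = 15+2 = 17 → {'p': 14, 'j': 17}
tbl['k'] = 6 → {'p': 14, 'j': 17, 'k': 6}

{'p': 14, 'j': 17, 'k': 6}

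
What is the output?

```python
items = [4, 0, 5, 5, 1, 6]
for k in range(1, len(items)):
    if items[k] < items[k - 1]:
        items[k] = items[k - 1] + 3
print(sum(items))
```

k=1: 0<4, items[1] = 4+3 = 7 → [4, 7, 5, 5, 1, 6]
k=2: 5<7, items[2] = 7+3 = 10 → [4, 7, 10, 5, 1, 6]
k=3: 5<10, items[3] = 10+3 = 13 → [4, 7, 10, 13, 1, 6]
k=4: 1<13, items[4] = 13+3 = 16 → [4, 7, 10, 13, 16, 6]
k=5: 6<16, items[5] = 16+3 = 19 → [4, 7, 10, 13, 16, 19]
sum = 69

69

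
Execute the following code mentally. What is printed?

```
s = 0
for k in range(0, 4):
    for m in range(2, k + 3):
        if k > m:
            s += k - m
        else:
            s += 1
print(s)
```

k=0,m=2: not 0>2, s = 0+1 = 1
k=1,m=2: not 1>2, s = 1+1 = 2
k=1,m=3: not 1>3, s = 2+1 = 3
k=2,m=2: not 2>2, s = 3+1 = 4
k=2,m=3: not 2>3, s = 4+1 = 5
k=2,m=4: not 2>4, s = 5+1 = 6
k=3,m=2: 3>2, s = 6+1 = 7
k=3,m=3: not 3>3, s = 7+1 = 8
k=3,m=4: not 3>4, s = 8+1 = 9
k=3,m=5: not 3>5, s = 9+1 = 10

10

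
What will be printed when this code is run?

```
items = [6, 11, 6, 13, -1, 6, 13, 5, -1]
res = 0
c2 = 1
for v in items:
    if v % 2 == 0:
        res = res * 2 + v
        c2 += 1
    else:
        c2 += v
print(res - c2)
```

v=6: even, res = 0*2+6 = 6; c2=2
v=11: not even; c2=13
v=6: even, res = 6*2+6 = 18; c2=14
v=13: not even; c2=27
v=-1: not even; c2=26
v=6: even, res = 18*2+6 = 42; c2=27
v=13: not even; c2=40
v=5: not even; c2=45
v=-1: not even; c2=44
res-c2 = 42-44 = -2

-2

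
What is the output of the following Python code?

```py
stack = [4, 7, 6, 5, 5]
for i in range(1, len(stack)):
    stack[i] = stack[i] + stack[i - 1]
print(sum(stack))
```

i=1: stack[1] = 7+4 = 11 → [4, 11, 6, 5, 5]
i=2: stack[2] = 6+11 = 17 → [4, 11, 17, 5, 5]
i=3: stack[3] = 5+17 = 22 → [4, 11, 17, 22, 5]
i=4: stack[4] = 5+22 = 27 → [4, 11, 17, 22, 27]
sum = 81

81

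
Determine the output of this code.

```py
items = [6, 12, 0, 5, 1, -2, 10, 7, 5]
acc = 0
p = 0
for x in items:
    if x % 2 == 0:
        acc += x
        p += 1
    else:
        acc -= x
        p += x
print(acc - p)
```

-15

x=6: even, acc = 0+6 = 6; p=1
x=12: even, acc = 6+12 = 18; p=2
x=0: even, acc = 18+0 = 18; p=3
x=5: not even, acc = 18-5 = 13; p=8
x=1: not even, acc = 13-1 = 12; p=9
x=-2: even, acc = 12+(-2) = 10; p=10
x=10: even, acc = 10+10 = 20; p=11
x=7: not even, acc = 20-7 = 13; p=18
x=5: not even, acc = 13-5 = 8; p=23
acc-p = 8-23 = -15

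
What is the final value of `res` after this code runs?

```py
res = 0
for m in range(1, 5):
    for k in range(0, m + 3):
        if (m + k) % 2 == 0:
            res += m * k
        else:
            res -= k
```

70

m=1,k=0: odd sum, res = 0-0 = 0
m=1,k=1: even sum, res = 0+1 = 1
m=1,k=2: odd sum, res = 1-2 = -1
m=1,k=3: even sum, res = (-1)+3 = 2
m=2,k=0: even sum, res = 2+0 = 2
m=2,k=1: odd sum, res = 2-1 = 1
m=2,k=2: even sum, res = 1+4 = 5
m=2,k=3: odd sum, res = 5-3 = 2
m=2,k=4: even sum, res = 2+8 = 10
m=3,k=0: odd sum, res = 10-0 = 10
m=3,k=1: even sum, res = 10+3 = 13
m=3,k=2: odd sum, res = 13-2 = 11
m=3,k=3: even sum, res = 11+9 = 20
m=3,k=4: odd sum, res = 20-4 = 16
m=3,k=5: even sum, res = 16+15 = 31
m=4,k=0: even sum, res = 31+0 = 31
m=4,k=1: odd sum, res = 31-1 = 30
m=4,k=2: even sum, res = 30+8 = 38
m=4,k=3: odd sum, res = 38-3 = 35
m=4,k=4: even sum, res = 35+16 = 51
m=4,k=5: odd sum, res = 51-5 = 46
m=4,k=6: even sum, res = 46+24 = 70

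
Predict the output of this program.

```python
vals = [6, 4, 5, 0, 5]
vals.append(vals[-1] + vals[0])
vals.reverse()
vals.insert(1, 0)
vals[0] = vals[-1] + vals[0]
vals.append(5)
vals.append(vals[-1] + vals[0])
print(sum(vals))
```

append vals[-1]+vals[0] = 5+6 = 11 → [6, 4, 5, 0, 5, 11]
reverse → [11, 5, 0, 5, 4, 6]
insert 0 at 1 → [11, 0, 5, 0, 5, 4, 6]
vals[0] = vals[-1]+vals[0] = 6+11 = 17 → [17, 0, 5, 0, 5, 4, 6]
append 5 → [17, 0, 5, 0, 5, 4, 6, 5]
append vals[-1]+vals[0] = 5+17 = 22 → [17, 0, 5, 0, 5, 4, 6, 5, 22]
sum = 64

64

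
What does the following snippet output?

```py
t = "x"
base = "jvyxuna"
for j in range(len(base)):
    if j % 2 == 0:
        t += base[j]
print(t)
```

j=0: add 'j' → 'xj'
j=1: skip
j=2: add 'y' → 'xjy'
j=3: skip
j=4: add 'u' → 'xjyu'
j=5: skip
j=6: add 'a' → 'xjyua'

xjyua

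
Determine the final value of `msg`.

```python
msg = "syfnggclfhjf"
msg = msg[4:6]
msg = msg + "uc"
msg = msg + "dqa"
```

'ggucdqa'

slice [4:6] → 'gg'
+ 'uc' → 'gguc'
+ 'dqa' → 'ggucdqa'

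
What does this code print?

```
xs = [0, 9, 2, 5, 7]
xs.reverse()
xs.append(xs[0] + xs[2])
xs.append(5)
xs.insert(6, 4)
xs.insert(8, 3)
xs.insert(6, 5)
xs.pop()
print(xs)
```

reverse → [7, 5, 2, 9, 0]
append xs[0]+xs[2] = 7+2 = 9 → [7, 5, 2, 9, 0, 9]
append 5 → [7, 5, 2, 9, 0, 9, 5]
insert 4 at 6 → [7, 5, 2, 9, 0, 9, 4, 5]
insert 3 at 8 → [7, 5, 2, 9, 0, 9, 4, 5, 3]
insert 5 at 6 → [7, 5, 2, 9, 0, 9, 5, 4, 5, 3]
pop() removes 3 → [7, 5, 2, 9, 0, 9, 5, 4, 5]

[7, 5, 2, 9, 0, 9, 5, 4, 5]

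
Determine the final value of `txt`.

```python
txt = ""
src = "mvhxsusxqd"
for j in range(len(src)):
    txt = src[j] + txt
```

'dqxsusxhvm'

j=0: prepend 'm' → 'm'
j=1: prepend 'v' → 'vm'
j=2: prepend 'h' → 'hvm'
j=3: prepend 'x' → 'xhvm'
j=4: prepend 's' → 'sxhvm'
j=5: prepend 'u' → 'usxhvm'
j=6: prepend 's' → 'susxhvm'
j=7: prepend 'x' → 'xsusxhvm'
j=8: prepend 'q' → 'qxsusxhvm'
j=9: prepend 'd' → 'dqxsusxhvm'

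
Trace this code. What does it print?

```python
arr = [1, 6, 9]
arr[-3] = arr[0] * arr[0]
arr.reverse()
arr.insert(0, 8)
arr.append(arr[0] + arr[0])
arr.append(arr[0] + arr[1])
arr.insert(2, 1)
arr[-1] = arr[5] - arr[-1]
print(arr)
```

arr[-3] = arr[0]*arr[0] = 1*1 = 1 → [1, 6, 9]
reverse → [9, 6, 1]
insert 8 at 0 → [8, 9, 6, 1]
append arr[0]+arr[0] = 8+8 = 16 → [8, 9, 6, 1, 16]
append arr[0]+arr[1] = 8+9 = 17 → [8, 9, 6, 1, 16, 17]
insert 1 at 2 → [8, 9, 1, 6, 1, 16, 17]
arr[-1] = arr[5]-arr[-1] = 16-17 = -1 → [8, 9, 1, 6, 1, 16, -1]

[8, 9, 1, 6, 1, 16, -1]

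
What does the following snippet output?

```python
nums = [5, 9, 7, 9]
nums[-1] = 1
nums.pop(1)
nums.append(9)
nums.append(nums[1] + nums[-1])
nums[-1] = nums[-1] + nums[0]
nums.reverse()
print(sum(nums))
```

43

nums[-1] = 1 → [5, 9, 7, 1]
pop(1) removes 9 → [5, 7, 1]
append 9 → [5, 7, 1, 9]
append nums[1]+nums[-1] = 7+9 = 16 → [5, 7, 1, 9, 16]
nums[-1] = nums[-1]+nums[0] = 16+5 = 21 → [5, 7, 1, 9, 21]
reverse → [21, 9, 1, 7, 5]
sum = 43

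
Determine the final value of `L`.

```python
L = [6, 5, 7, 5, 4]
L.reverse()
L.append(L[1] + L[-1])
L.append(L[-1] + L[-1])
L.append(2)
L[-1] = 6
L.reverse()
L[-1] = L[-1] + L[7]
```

[6, 22, 11, 6, 5, 7, 5, 8]

reverse → [4, 5, 7, 5, 6]
append L[1]+L[-1] = 5+6 = 11 → [4, 5, 7, 5, 6, 11]
append L[-1]+L[-1] = 11+11 = 22 → [4, 5, 7, 5, 6, 11, 22]
append 2 → [4, 5, 7, 5, 6, 11, 22, 2]
L[-1] = 6 → [4, 5, 7, 5, 6, 11, 22, 6]
reverse → [6, 22, 11, 6, 5, 7, 5, 4]
L[-1] = L[-1]+L[7] = 4+4 = 8 → [6, 22, 11, 6, 5, 7, 5, 8]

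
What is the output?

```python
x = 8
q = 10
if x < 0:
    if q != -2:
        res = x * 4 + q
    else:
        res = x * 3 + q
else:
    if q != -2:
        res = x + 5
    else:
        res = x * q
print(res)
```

13

x=8, q=10
x < 0 is False; q != -2 is True
→ res = x + 5 = 13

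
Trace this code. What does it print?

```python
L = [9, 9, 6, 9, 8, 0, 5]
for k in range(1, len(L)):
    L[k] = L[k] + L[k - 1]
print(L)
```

k=1: L[1] = 9+9 = 18 → [9, 18, 6, 9, 8, 0, 5]
k=2: L[2] = 6+18 = 24 → [9, 18, 24, 9, 8, 0, 5]
k=3: L[3] = 9+24 = 33 → [9, 18, 24, 33, 8, 0, 5]
k=4: L[4] = 8+33 = 41 → [9, 18, 24, 33, 41, 0, 5]
k=5: L[5] = 0+41 = 41 → [9, 18, 24, 33, 41, 41, 5]
k=6: L[6] = 5+41 = 46 → [9, 18, 24, 33, 41, 41, 46]

[9, 18, 24, 33, 41, 41, 46]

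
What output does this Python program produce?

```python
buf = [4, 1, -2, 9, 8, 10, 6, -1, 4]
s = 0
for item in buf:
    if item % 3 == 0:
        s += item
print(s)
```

15

item=4: not %3==0
item=1: not %3==0
item=-2: not %3==0
item=9: %3==0, s = 0+9 = 9
item=8: not %3==0
item=10: not %3==0
item=6: %3==0, s = 9+6 = 15
item=-1: not %3==0
item=4: not %3==0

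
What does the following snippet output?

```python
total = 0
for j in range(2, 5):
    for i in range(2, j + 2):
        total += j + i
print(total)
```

j=2,i=2: total = 0+4 = 4
j=2,i=3: total = 4+5 = 9
j=3,i=2: total = 9+5 = 14
j=3,i=3: total = 14+6 = 20
j=3,i=4: total = 20+7 = 27
j=4,i=2: total = 27+6 = 33
j=4,i=3: total = 33+7 = 40
j=4,i=4: total = 40+8 = 48
j=4,i=5: total = 48+9 = 57

57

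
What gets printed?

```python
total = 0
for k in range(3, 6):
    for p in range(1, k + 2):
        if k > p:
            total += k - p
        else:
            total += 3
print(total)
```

k=3,p=1: 3>1, total = 0+2 = 2
k=3,p=2: 3>2, total = 2+1 = 3
k=3,p=3: not 3>3, total = 3+3 = 6
k=3,p=4: not 3>4, total = 6+3 = 9
k=4,p=1: 4>1, total = 9+3 = 12
k=4,p=2: 4>2, total = 12+2 = 14
k=4,p=3: 4>3, total = 14+1 = 15
k=4,p=4: not 4>4, total = 15+3 = 18
k=4,p=5: not 4>5, total = 18+3 = 21
k=5,p=1: 5>1, total = 21+4 = 25
k=5,p=2: 5>2, total = 25+3 = 28
k=5,p=3: 5>3, total = 28+2 = 30
k=5,p=4: 5>4, total = 30+1 = 31
k=5,p=5: not 5>5, total = 31+3 = 34
k=5,p=6: not 5>6, total = 34+3 = 37

37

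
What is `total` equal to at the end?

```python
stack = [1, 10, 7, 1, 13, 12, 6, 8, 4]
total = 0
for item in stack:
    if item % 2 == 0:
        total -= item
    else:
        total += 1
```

-36

item=1: not even, total = 0+1 = 1
item=10: even, total = 1-10 = -9
item=7: not even, total = (-9)+1 = -8
item=1: not even, total = (-8)+1 = -7
item=13: not even, total = (-7)+1 = -6
item=12: even, total = (-6)-12 = -18
item=6: even, total = (-18)-6 = -24
item=8: even, total = (-24)-8 = -32
item=4: even, total = (-32)-4 = -36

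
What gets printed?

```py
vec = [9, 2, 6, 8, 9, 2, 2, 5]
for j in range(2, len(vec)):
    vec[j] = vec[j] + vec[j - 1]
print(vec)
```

j=2: vec[2] = 6+2 = 8 → [9, 2, 8, 8, 9, 2, 2, 5]
j=3: vec[3] = 8+8 = 16 → [9, 2, 8, 16, 9, 2, 2, 5]
j=4: vec[4] = 9+16 = 25 → [9, 2, 8, 16, 25, 2, 2, 5]
j=5: vec[5] = 2+25 = 27 → [9, 2, 8, 16, 25, 27, 2, 5]
j=6: vec[6] = 2+27 = 29 → [9, 2, 8, 16, 25, 27, 29, 5]
j=7: vec[7] = 5+29 = 34 → [9, 2, 8, 16, 25, 27, 29, 34]

[9, 2, 8, 16, 25, 27, 29, 34]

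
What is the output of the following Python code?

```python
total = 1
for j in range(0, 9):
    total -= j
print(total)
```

j=0: total = 1-0 = 1
j=1: total = 1-1 = 0
j=2: total = 0-2 = -2
j=3: total = (-2)-3 = -5
j=4: total = (-5)-4 = -9
j=5: total = (-9)-5 = -14
j=6: total = (-14)-6 = -20
j=7: total = (-20)-7 = -27
j=8: total = (-27)-8 = -35

-35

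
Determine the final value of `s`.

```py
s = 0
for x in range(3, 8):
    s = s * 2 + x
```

119

x=3: s = 0*2+3 = 3
x=4: s = 3*2+4 = 10
x=5: s = 10*2+5 = 25
x=6: s = 25*2+6 = 56
x=7: s = 56*2+7 = 119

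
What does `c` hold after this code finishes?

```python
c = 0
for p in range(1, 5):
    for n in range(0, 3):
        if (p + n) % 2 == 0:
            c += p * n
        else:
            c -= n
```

p=1,n=0: odd sum, c = 0-0 = 0
p=1,n=1: even sum, c = 0+1 = 1
p=1,n=2: odd sum, c = 1-2 = -1
p=2,n=0: even sum, c = (-1)+0 = -1
p=2,n=1: odd sum, c = (-1)-1 = -2
p=2,n=2: even sum, c = (-2)+4 = 2
p=3,n=0: odd sum, c = 2-0 = 2
p=3,n=1: even sum, c = 2+3 = 5
p=3,n=2: odd sum, c = 5-2 = 3
p=4,n=0: even sum, c = 3+0 = 3
p=4,n=1: odd sum, c = 3-1 = 2
p=4,n=2: even sum, c = 2+8 = 10

10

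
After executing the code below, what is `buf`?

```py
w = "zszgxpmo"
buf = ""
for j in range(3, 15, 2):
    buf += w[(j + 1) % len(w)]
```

j=3: add w[4]='x' → 'x'
j=5: add w[6]='m' → 'xm'
j=7: add w[0]='z' → 'xmz'
j=9: add w[2]='z' → 'xmzz'
j=11: add w[4]='x' → 'xmzzx'
j=13: add w[6]='m' → 'xmzzxm'

'xmzzxm'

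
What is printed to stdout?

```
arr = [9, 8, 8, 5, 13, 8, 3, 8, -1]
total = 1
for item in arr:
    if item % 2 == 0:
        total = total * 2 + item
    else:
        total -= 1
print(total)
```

item=9: not even, total = 1-1 = 0
item=8: even, total = 0*2+8 = 8
item=8: even, total = 8*2+8 = 24
item=5: not even, total = 24-1 = 23
item=13: not even, total = 23-1 = 22
item=8: even, total = 22*2+8 = 52
item=3: not even, total = 52-1 = 51
item=8: even, total = 51*2+8 = 110
item=-1: not even, total = 110-1 = 109

109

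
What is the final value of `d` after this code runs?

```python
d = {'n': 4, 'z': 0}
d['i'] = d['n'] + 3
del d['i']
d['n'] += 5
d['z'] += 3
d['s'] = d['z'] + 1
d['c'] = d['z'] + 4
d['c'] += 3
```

d['i'] = d['n']+3 = 7 → {'n': 4, 'z': 0, 'i': 7}
del 'i' → {'n': 4, 'z': 0}
d['n'] = 4+5 = 9 → {'n': 9, 'z': 0}
d['z'] = 0+3 = 3 → {'n': 9, 'z': 3}
d['s'] = d['z']+1 = 4 → {'n': 9, 'z': 3, 's': 4}
d['c'] = d['z']+4 = 7 → {'n': 9, 'z': 3, 's': 4, 'c': 7}
d['c'] = 7+3 = 10 → {'n': 9, 'z': 3, 's': 4, 'c': 10}

{'n': 9, 'z': 3, 's': 4, 'c': 10}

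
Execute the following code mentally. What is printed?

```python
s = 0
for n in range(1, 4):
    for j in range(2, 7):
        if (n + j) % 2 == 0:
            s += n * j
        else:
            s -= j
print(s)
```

24

n=1,j=2: odd sum, s = 0-2 = -2
n=1,j=3: even sum, s = (-2)+3 = 1
n=1,j=4: odd sum, s = 1-4 = -3
n=1,j=5: even sum, s = (-3)+5 = 2
n=1,j=6: odd sum, s = 2-6 = -4
n=2,j=2: even sum, s = (-4)+4 = 0
n=2,j=3: odd sum, s = 0-3 = -3
n=2,j=4: even sum, s = (-3)+8 = 5
n=2,j=5: odd sum, s = 5-5 = 0
n=2,j=6: even sum, s = 0+12 = 12
n=3,j=2: odd sum, s = 12-2 = 10
n=3,j=3: even sum, s = 10+9 = 19
n=3,j=4: odd sum, s = 19-4 = 15
n=3,j=5: even sum, s = 15+15 = 30
n=3,j=6: odd sum, s = 30-6 = 24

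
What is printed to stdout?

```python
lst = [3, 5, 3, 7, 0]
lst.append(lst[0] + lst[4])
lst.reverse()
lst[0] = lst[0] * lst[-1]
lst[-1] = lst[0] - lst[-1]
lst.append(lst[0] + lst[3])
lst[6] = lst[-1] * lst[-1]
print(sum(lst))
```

174

append lst[0]+lst[4] = 3+0 = 3 → [3, 5, 3, 7, 0, 3]
reverse → [3, 0, 7, 3, 5, 3]
lst[0] = lst[0]*lst[-1] = 3*3 = 9 → [9, 0, 7, 3, 5, 3]
lst[-1] = lst[0]-lst[-1] = 9-3 = 6 → [9, 0, 7, 3, 5, 6]
append lst[0]+lst[3] = 9+3 = 12 → [9, 0, 7, 3, 5, 6, 12]
lst[6] = lst[-1]*lst[-1] = 12*12 = 144 → [9, 0, 7, 3, 5, 6, 144]
sum = 174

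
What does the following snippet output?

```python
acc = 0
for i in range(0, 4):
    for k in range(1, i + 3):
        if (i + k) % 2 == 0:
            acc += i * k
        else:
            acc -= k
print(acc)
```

i=0,k=1: odd sum, acc = 0-1 = -1
i=0,k=2: even sum, acc = (-1)+0 = -1
i=1,k=1: even sum, acc = (-1)+1 = 0
i=1,k=2: odd sum, acc = 0-2 = -2
i=1,k=3: even sum, acc = (-2)+3 = 1
i=2,k=1: odd sum, acc = 1-1 = 0
i=2,k=2: even sum, acc = 0+4 = 4
i=2,k=3: odd sum, acc = 4-3 = 1
i=2,k=4: even sum, acc = 1+8 = 9
i=3,k=1: even sum, acc = 9+3 = 12
i=3,k=2: odd sum, acc = 12-2 = 10
i=3,k=3: even sum, acc = 10+9 = 19
i=3,k=4: odd sum, acc = 19-4 = 15
i=3,k=5: even sum, acc = 15+15 = 30

30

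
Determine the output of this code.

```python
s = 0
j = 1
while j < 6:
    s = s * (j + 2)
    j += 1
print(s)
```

j=1: s = 0*3 = 0
j=2: s = 0*4 = 0
j=3: s = 0*5 = 0
j=4: s = 0*6 = 0
j=5: s = 0*7 = 0

0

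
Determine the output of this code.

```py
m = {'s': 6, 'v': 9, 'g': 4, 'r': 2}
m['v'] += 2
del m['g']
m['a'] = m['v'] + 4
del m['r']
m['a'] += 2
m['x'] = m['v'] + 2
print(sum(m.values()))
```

m['v'] = 9+2 = 11 → {'s': 6, 'v': 11, 'g': 4, 'r': 2}
del 'g' → {'s': 6, 'v': 11, 'r': 2}
m['a'] = m['v']+4 = 15 → {'s': 6, 'v': 11, 'r': 2, 'a': 15}
del 'r' → {'s': 6, 'v': 11, 'a': 15}
m['a'] = 15+2 = 17 → {'s': 6, 'v': 11, 'a': 17}
m['x'] = m['v']+2 = 13 → {'s': 6, 'v': 11, 'a': 17, 'x': 13}
sum of values = 47

47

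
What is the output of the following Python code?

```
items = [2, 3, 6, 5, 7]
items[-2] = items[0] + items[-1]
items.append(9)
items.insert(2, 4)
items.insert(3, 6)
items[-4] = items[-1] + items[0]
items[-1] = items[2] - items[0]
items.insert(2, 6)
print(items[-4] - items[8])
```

items[-2] = items[0]+items[-1] = 2+7 = 9 → [2, 3, 6, 9, 7]
append 9 → [2, 3, 6, 9, 7, 9]
insert 4 at 2 → [2, 3, 4, 6, 9, 7, 9]
insert 6 at 3 → [2, 3, 4, 6, 6, 9, 7, 9]
items[-4] = items[-1]+items[0] = 9+2 = 11 → [2, 3, 4, 6, 11, 9, 7, 9]
items[-1] = items[2]-items[0] = 4-2 = 2 → [2, 3, 4, 6, 11, 9, 7, 2]
insert 6 at 2 → [2, 3, 6, 4, 6, 11, 9, 7, 2]
items[-4]-items[8] = 11-2 = 9

9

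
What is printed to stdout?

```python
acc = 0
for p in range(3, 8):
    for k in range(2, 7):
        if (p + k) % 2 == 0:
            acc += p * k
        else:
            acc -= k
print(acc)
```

p=3,k=2: odd sum, acc = 0-2 = -2
p=3,k=3: even sum, acc = (-2)+9 = 7
p=3,k=4: odd sum, acc = 7-4 = 3
p=3,k=5: even sum, acc = 3+15 = 18
p=3,k=6: odd sum, acc = 18-6 = 12
p=4,k=2: even sum, acc = 12+8 = 20
p=4,k=3: odd sum, acc = 20-3 = 17
p=4,k=4: even sum, acc = 17+16 = 33
p=4,k=5: odd sum, acc = 33-5 = 28
p=4,k=6: even sum, acc = 28+24 = 52
p=5,k=2: odd sum, acc = 52-2 = 50
p=5,k=3: even sum, acc = 50+15 = 65
p=5,k=4: odd sum, acc = 65-4 = 61
p=5,k=5: even sum, acc = 61+25 = 86
p=5,k=6: odd sum, acc = 86-6 = 80
p=6,k=2: even sum, acc = 80+12 = 92
p=6,k=3: odd sum, acc = 92-3 = 89
p=6,k=4: even sum, acc = 89+24 = 113
p=6,k=5: odd sum, acc = 113-5 = 108
p=6,k=6: even sum, acc = 108+36 = 144
p=7,k=2: odd sum, acc = 144-2 = 142
p=7,k=3: even sum, acc = 142+21 = 163
p=7,k=4: odd sum, acc = 163-4 = 159
p=7,k=5: even sum, acc = 159+35 = 194
p=7,k=6: odd sum, acc = 194-6 = 188

188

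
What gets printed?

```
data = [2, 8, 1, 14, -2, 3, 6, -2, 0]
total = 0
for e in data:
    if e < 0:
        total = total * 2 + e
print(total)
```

-6

e=2: not <0
e=8: not <0
e=1: not <0
e=14: not <0
e=-2: <0, total = 0*2+(-2) = -2
e=3: not <0
e=6: not <0
e=-2: <0, total = (-2)*2+(-2) = -6
e=0: not <0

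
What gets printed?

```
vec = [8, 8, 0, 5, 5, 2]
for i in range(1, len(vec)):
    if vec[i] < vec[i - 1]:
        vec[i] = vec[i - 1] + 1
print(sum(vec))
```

i=1: 8>=8, unchanged → [8, 8, 0, 5, 5, 2]
i=2: 0<8, vec[2] = 8+1 = 9 → [8, 8, 9, 5, 5, 2]
i=3: 5<9, vec[3] = 9+1 = 10 → [8, 8, 9, 10, 5, 2]
i=4: 5<10, vec[4] = 10+1 = 11 → [8, 8, 9, 10, 11, 2]
i=5: 2<11, vec[5] = 11+1 = 12 → [8, 8, 9, 10, 11, 12]
sum = 58

58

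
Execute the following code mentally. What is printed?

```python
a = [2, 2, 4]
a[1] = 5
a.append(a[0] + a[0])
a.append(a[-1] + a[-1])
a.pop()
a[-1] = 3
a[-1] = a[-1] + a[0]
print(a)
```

a[1] = 5 → [2, 5, 4]
append a[0]+a[0] = 2+2 = 4 → [2, 5, 4, 4]
append a[-1]+a[-1] = 4+4 = 8 → [2, 5, 4, 4, 8]
pop() removes 8 → [2, 5, 4, 4]
a[-1] = 3 → [2, 5, 4, 3]
a[-1] = a[-1]+a[0] = 3+2 = 5 → [2, 5, 4, 5]

[2, 5, 4, 5]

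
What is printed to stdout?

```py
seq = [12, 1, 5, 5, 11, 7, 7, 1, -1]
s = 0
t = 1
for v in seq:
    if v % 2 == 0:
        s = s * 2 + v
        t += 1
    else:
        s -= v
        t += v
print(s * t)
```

-912

v=12: even, s = 0*2+12 = 12; t=2
v=1: not even, s = 12-1 = 11; t=3
v=5: not even, s = 11-5 = 6; t=8
v=5: not even, s = 6-5 = 1; t=13
v=11: not even, s = 1-11 = -10; t=24
v=7: not even, s = (-10)-7 = -17; t=31
v=7: not even, s = (-17)-7 = -24; t=38
v=1: not even, s = (-24)-1 = -25; t=39
v=-1: not even, s = (-25)-(-1) = -24; t=38
s*t = (-24)*38 = -912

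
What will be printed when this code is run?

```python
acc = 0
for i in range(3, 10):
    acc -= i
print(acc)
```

-42

i=3: acc = 0-3 = -3
i=4: acc = (-3)-4 = -7
i=5: acc = (-7)-5 = -12
i=6: acc = (-12)-6 = -18
i=7: acc = (-18)-7 = -25
i=8: acc = (-25)-8 = -33
i=9: acc = (-33)-9 = -42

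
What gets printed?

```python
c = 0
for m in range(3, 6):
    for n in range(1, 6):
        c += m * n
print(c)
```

180

m=3,n=1: c = 0+3 = 3
m=3,n=2: c = 3+6 = 9
m=3,n=3: c = 9+9 = 18
m=3,n=4: c = 18+12 = 30
m=3,n=5: c = 30+15 = 45
m=4,n=1: c = 45+4 = 49
m=4,n=2: c = 49+8 = 57
m=4,n=3: c = 57+12 = 69
m=4,n=4: c = 69+16 = 85
m=4,n=5: c = 85+20 = 105
m=5,n=1: c = 105+5 = 110
m=5,n=2: c = 110+10 = 120
m=5,n=3: c = 120+15 = 135
m=5,n=4: c = 135+20 = 155
m=5,n=5: c = 155+25 = 180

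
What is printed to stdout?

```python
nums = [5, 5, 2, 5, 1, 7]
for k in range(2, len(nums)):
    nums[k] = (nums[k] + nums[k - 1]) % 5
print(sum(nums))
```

17

k=2: nums[2] = (2+5)%5 = 2 → [5, 5, 2, 5, 1, 7]
k=3: nums[3] = (5+2)%5 = 2 → [5, 5, 2, 2, 1, 7]
k=4: nums[4] = (1+2)%5 = 3 → [5, 5, 2, 2, 3, 7]
k=5: nums[5] = (7+3)%5 = 0 → [5, 5, 2, 2, 3, 0]
sum = 17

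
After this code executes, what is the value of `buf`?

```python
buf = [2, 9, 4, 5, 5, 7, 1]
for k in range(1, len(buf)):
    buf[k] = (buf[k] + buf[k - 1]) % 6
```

k=1: buf[1] = (9+2)%6 = 5 → [2, 5, 4, 5, 5, 7, 1]
k=2: buf[2] = (4+5)%6 = 3 → [2, 5, 3, 5, 5, 7, 1]
k=3: buf[3] = (5+3)%6 = 2 → [2, 5, 3, 2, 5, 7, 1]
k=4: buf[4] = (5+2)%6 = 1 → [2, 5, 3, 2, 1, 7, 1]
k=5: buf[5] = (7+1)%6 = 2 → [2, 5, 3, 2, 1, 2, 1]
k=6: buf[6] = (1+2)%6 = 3 → [2, 5, 3, 2, 1, 2, 3]

[2, 5, 3, 2, 1, 2, 3]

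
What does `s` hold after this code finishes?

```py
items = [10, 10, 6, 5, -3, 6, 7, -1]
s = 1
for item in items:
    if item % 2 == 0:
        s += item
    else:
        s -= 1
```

29

item=10: even, s = 1+10 = 11
item=10: even, s = 11+10 = 21
item=6: even, s = 21+6 = 27
item=5: not even, s = 27-1 = 26
item=-3: not even, s = 26-1 = 25
item=6: even, s = 25+6 = 31
item=7: not even, s = 31-1 = 30
item=-1: not even, s = 30-1 = 29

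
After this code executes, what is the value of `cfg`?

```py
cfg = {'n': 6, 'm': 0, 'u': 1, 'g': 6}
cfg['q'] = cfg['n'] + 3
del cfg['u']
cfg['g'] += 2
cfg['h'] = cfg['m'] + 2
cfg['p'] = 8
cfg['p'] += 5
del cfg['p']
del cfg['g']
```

{'n': 6, 'm': 0, 'q': 9, 'h': 2}

cfg['q'] = cfg['n']+3 = 9 → {'n': 6, 'm': 0, 'u': 1, 'g': 6, 'q': 9}
del 'u' → {'n': 6, 'm': 0, 'g': 6, 'q': 9}
cfg['g'] = 6+2 = 8 → {'n': 6, 'm': 0, 'g': 8, 'q': 9}
cfg['h'] = cfg['m']+2 = 2 → {'n': 6, 'm': 0, 'g': 8, 'q': 9, 'h': 2}
cfg['p'] = 8 → {'n': 6, 'm': 0, 'g': 8, 'q': 9, 'h': 2, 'p': 8}
cfg['p'] = 8+5 = 13 → {'n': 6, 'm': 0, 'g': 8, 'q': 9, 'h': 2, 'p': 13}
del 'p' → {'n': 6, 'm': 0, 'g': 8, 'q': 9, 'h': 2}
del 'g' → {'n': 6, 'm': 0, 'q': 9, 'h': 2}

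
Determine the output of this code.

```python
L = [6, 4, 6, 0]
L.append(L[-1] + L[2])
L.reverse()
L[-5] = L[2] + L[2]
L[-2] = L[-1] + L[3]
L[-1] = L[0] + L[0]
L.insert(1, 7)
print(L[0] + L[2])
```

12

append L[-1]+L[2] = 0+6 = 6 → [6, 4, 6, 0, 6]
reverse → [6, 0, 6, 4, 6]
L[-5] = L[2]+L[2] = 6+6 = 12 → [12, 0, 6, 4, 6]
L[-2] = L[-1]+L[3] = 6+4 = 10 → [12, 0, 6, 10, 6]
L[-1] = L[0]+L[0] = 12+12 = 24 → [12, 0, 6, 10, 24]
insert 7 at 1 → [12, 7, 0, 6, 10, 24]
L[0]+L[2] = 12+0 = 12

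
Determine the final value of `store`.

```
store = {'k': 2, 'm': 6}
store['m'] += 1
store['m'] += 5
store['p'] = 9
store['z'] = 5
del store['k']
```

store['m'] = 6+1 = 7 → {'k': 2, 'm': 7}
store['m'] = 7+5 = 12 → {'k': 2, 'm': 12}
store['p'] = 9 → {'k': 2, 'm': 12, 'p': 9}
store['z'] = 5 → {'k': 2, 'm': 12, 'p': 9, 'z': 5}
del 'k' → {'m': 12, 'p': 9, 'z': 5}

{'m': 12, 'p': 9, 'z': 5}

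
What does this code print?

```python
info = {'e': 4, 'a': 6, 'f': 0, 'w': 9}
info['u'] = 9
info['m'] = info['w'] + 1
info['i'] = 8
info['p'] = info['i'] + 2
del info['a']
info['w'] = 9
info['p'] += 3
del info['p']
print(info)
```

info['u'] = 9 → {'e': 4, 'a': 6, 'f': 0, 'w': 9, 'u': 9}
info['m'] = info['w']+1 = 10 → {'e': 4, 'a': 6, 'f': 0, 'w': 9, 'u': 9, 'm': 10}
info['i'] = 8 → {'e': 4, 'a': 6, 'f': 0, 'w': 9, 'u': 9, 'm': 10, 'i': 8}
info['p'] = info['i']+2 = 10 → {'e': 4, 'a': 6, 'f': 0, 'w': 9, 'u': 9, 'm': 10, 'i': 8, 'p': 10}
del 'a' → {'e': 4, 'f': 0, 'w': 9, 'u': 9, 'm': 10, 'i': 8, 'p': 10}
info['w'] = 9 → {'e': 4, 'f': 0, 'w': 9, 'u': 9, 'm': 10, 'i': 8, 'p': 10}
info['p'] = 10+3 = 13 → {'e': 4, 'f': 0, 'w': 9, 'u': 9, 'm': 10, 'i': 8, 'p': 13}
del 'p' → {'e': 4, 'f': 0, 'w': 9, 'u': 9, 'm': 10, 'i': 8}

{'e': 4, 'f': 0, 'w': 9, 'u': 9, 'm': 10, 'i': 8}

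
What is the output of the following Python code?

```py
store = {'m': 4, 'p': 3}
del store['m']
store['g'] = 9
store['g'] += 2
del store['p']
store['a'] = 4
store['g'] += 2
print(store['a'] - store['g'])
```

-9

del 'm' → {'p': 3}
store['g'] = 9 → {'p': 3, 'g': 9}
store['g'] = 9+2 = 11 → {'p': 3, 'g': 11}
del 'p' → {'g': 11}
store['a'] = 4 → {'g': 11, 'a': 4}
store['g'] = 11+2 = 13 → {'g': 13, 'a': 4}
store['a']-store['g'] = 4-13 = -9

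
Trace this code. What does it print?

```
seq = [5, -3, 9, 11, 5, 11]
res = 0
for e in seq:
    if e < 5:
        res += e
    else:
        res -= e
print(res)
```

e=5: not <5, res = 0-5 = -5
e=-3: <5, res = (-5)+(-3) = -8
e=9: not <5, res = (-8)-9 = -17
e=11: not <5, res = (-17)-11 = -28
e=5: not <5, res = (-28)-5 = -33
e=11: not <5, res = (-33)-11 = -44

-44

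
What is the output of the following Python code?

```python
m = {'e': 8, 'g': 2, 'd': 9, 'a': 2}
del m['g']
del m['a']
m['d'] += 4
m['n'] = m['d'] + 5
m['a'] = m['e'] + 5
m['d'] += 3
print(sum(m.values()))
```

55

del 'g' → {'e': 8, 'd': 9, 'a': 2}
del 'a' → {'e': 8, 'd': 9}
m['d'] = 9+4 = 13 → {'e': 8, 'd': 13}
m['n'] = m['d']+5 = 18 → {'e': 8, 'd': 13, 'n': 18}
m['a'] = m['e']+5 = 13 → {'e': 8, 'd': 13, 'n': 18, 'a': 13}
m['d'] = 13+3 = 16 → {'e': 8, 'd': 16, 'n': 18, 'a': 13}
sum of values = 55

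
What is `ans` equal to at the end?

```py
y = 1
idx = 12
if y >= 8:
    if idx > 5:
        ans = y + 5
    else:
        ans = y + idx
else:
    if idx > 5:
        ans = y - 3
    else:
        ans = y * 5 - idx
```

y=1, idx=12
y >= 8 is False; idx > 5 is True
→ ans = y - 3 = -2

-2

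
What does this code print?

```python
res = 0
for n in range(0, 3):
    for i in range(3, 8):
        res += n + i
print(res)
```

90

n=0,i=3: res = 0+3 = 3
n=0,i=4: res = 3+4 = 7
n=0,i=5: res = 7+5 = 12
n=0,i=6: res = 12+6 = 18
n=0,i=7: res = 18+7 = 25
n=1,i=3: res = 25+4 = 29
n=1,i=4: res = 29+5 = 34
n=1,i=5: res = 34+6 = 40
n=1,i=6: res = 40+7 = 47
n=1,i=7: res = 47+8 = 55
n=2,i=3: res = 55+5 = 60
n=2,i=4: res = 60+6 = 66
n=2,i=5: res = 66+7 = 73
n=2,i=6: res = 73+8 = 81
n=2,i=7: res = 81+9 = 90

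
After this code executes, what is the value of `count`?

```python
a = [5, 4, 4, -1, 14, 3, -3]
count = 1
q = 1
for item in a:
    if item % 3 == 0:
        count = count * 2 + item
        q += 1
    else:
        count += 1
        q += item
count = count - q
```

-2

item=5: not %3==0, count = 1+1 = 2; q=6
item=4: not %3==0, count = 2+1 = 3; q=10
item=4: not %3==0, count = 3+1 = 4; q=14
item=-1: not %3==0, count = 4+1 = 5; q=13
item=14: not %3==0, count = 5+1 = 6; q=27
item=3: %3==0, count = 6*2+3 = 15; q=28
item=-3: %3==0, count = 15*2+(-3) = 27; q=29
count-q = 27-29 = -2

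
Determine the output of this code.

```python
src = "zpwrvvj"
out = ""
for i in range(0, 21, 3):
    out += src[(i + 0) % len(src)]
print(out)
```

i=0: add src[0]='z' → 'z'
i=3: add src[3]='r' → 'zr'
i=6: add src[6]='j' → 'zrj'
i=9: add src[2]='w' → 'zrjw'
i=12: add src[5]='v' → 'zrjwv'
i=15: add src[1]='p' → 'zrjwvp'
i=18: add src[4]='v' → 'zrjwvpv'

zrjwvpv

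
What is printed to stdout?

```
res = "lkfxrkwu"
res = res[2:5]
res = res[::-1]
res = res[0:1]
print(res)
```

slice [2:5] → 'fxr'
reverse → 'rxf'
slice [0:1] → 'r'

r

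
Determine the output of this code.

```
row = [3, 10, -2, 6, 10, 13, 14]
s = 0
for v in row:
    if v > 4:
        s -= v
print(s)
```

-53

v=3: not >4
v=10: >4, s = 0-10 = -10
v=-2: not >4
v=6: >4, s = (-10)-6 = -16
v=10: >4, s = (-16)-10 = -26
v=13: >4, s = (-26)-13 = -39
v=14: >4, s = (-39)-14 = -53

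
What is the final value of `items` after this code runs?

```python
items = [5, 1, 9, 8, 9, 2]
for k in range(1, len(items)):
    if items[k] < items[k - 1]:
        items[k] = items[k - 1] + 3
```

k=1: 1<5, items[1] = 5+3 = 8 → [5, 8, 9, 8, 9, 2]
k=2: 9>=8, unchanged → [5, 8, 9, 8, 9, 2]
k=3: 8<9, items[3] = 9+3 = 12 → [5, 8, 9, 12, 9, 2]
k=4: 9<12, items[4] = 12+3 = 15 → [5, 8, 9, 12, 15, 2]
k=5: 2<15, items[5] = 15+3 = 18 → [5, 8, 9, 12, 15, 18]

[5, 8, 9, 12, 15, 18]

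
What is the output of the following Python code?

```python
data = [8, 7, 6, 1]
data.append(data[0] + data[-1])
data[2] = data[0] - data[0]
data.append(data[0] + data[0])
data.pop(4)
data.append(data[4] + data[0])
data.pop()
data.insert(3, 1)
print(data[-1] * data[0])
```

append data[0]+data[-1] = 8+1 = 9 → [8, 7, 6, 1, 9]
data[2] = data[0]-data[0] = 8-8 = 0 → [8, 7, 0, 1, 9]
append data[0]+data[0] = 8+8 = 16 → [8, 7, 0, 1, 9, 16]
pop(4) removes 9 → [8, 7, 0, 1, 16]
append data[4]+data[0] = 16+8 = 24 → [8, 7, 0, 1, 16, 24]
pop() removes 24 → [8, 7, 0, 1, 16]
insert 1 at 3 → [8, 7, 0, 1, 1, 16]
data[-1]*data[0] = 16*8 = 128

128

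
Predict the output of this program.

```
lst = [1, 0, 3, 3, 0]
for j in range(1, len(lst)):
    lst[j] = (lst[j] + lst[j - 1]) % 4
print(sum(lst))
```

8

j=1: lst[1] = (0+1)%4 = 1 → [1, 1, 3, 3, 0]
j=2: lst[2] = (3+1)%4 = 0 → [1, 1, 0, 3, 0]
j=3: lst[3] = (3+0)%4 = 3 → [1, 1, 0, 3, 0]
j=4: lst[4] = (0+3)%4 = 3 → [1, 1, 0, 3, 3]
sum = 8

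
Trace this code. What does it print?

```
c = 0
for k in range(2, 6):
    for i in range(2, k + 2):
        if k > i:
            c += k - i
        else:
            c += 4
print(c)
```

k=2,i=2: not 2>2, c = 0+4 = 4
k=2,i=3: not 2>3, c = 4+4 = 8
k=3,i=2: 3>2, c = 8+1 = 9
k=3,i=3: not 3>3, c = 9+4 = 13
k=3,i=4: not 3>4, c = 13+4 = 17
k=4,i=2: 4>2, c = 17+2 = 19
k=4,i=3: 4>3, c = 19+1 = 20
k=4,i=4: not 4>4, c = 20+4 = 24
k=4,i=5: not 4>5, c = 24+4 = 28
k=5,i=2: 5>2, c = 28+3 = 31
k=5,i=3: 5>3, c = 31+2 = 33
k=5,i=4: 5>4, c = 33+1 = 34
k=5,i=5: not 5>5, c = 34+4 = 38
k=5,i=6: not 5>6, c = 38+4 = 42

42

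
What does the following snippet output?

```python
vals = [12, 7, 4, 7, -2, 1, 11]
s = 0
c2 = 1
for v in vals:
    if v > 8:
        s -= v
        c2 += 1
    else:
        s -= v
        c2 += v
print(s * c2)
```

v=12: >8, s = 0-12 = -12; c2=2
v=7: not >8, s = (-12)-7 = -19; c2=9
v=4: not >8, s = (-19)-4 = -23; c2=13
v=7: not >8, s = (-23)-7 = -30; c2=20
v=-2: not >8, s = (-30)-(-2) = -28; c2=18
v=1: not >8, s = (-28)-1 = -29; c2=19
v=11: >8, s = (-29)-11 = -40; c2=20
s*c2 = (-40)*20 = -800

-800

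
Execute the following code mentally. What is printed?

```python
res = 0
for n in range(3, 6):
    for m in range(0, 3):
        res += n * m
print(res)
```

n=3,m=0: res = 0+0 = 0
n=3,m=1: res = 0+3 = 3
n=3,m=2: res = 3+6 = 9
n=4,m=0: res = 9+0 = 9
n=4,m=1: res = 9+4 = 13
n=4,m=2: res = 13+8 = 21
n=5,m=0: res = 21+0 = 21
n=5,m=1: res = 21+5 = 26
n=5,m=2: res = 26+10 = 36

36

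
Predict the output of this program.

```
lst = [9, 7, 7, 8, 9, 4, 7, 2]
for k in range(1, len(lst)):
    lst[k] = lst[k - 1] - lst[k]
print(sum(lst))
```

k=1: lst[1] = 9-7 = 2 → [9, 2, 7, 8, 9, 4, 7, 2]
k=2: lst[2] = 2-7 = -5 → [9, 2, -5, 8, 9, 4, 7, 2]
k=3: lst[3] = (-5)-8 = -13 → [9, 2, -5, -13, 9, 4, 7, 2]
k=4: lst[4] = (-13)-9 = -22 → [9, 2, -5, -13, -22, 4, 7, 2]
k=5: lst[5] = (-22)-4 = -26 → [9, 2, -5, -13, -22, -26, 7, 2]
k=6: lst[6] = (-26)-7 = -33 → [9, 2, -5, -13, -22, -26, -33, 2]
k=7: lst[7] = (-33)-2 = -35 → [9, 2, -5, -13, -22, -26, -33, -35]
sum = -123

-123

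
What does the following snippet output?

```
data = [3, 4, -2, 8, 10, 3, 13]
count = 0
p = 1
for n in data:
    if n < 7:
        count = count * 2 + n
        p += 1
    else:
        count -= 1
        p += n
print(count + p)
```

n=3: <7, count = 0*2+3 = 3; p=2
n=4: <7, count = 3*2+4 = 10; p=3
n=-2: <7, count = 10*2+(-2) = 18; p=4
n=8: not <7, count = 18-1 = 17; p=12
n=10: not <7, count = 17-1 = 16; p=22
n=3: <7, count = 16*2+3 = 35; p=23
n=13: not <7, count = 35-1 = 34; p=36
count+p = 34+36 = 70

70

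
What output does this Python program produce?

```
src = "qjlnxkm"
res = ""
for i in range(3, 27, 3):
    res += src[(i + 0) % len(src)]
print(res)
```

nmlkjxqn

i=3: add src[3]='n' → 'n'
i=6: add src[6]='m' → 'nm'
i=9: add src[2]='l' → 'nml'
i=12: add src[5]='k' → 'nmlk'
i=15: add src[1]='j' → 'nmlkj'
i=18: add src[4]='x' → 'nmlkjx'
i=21: add src[0]='q' → 'nmlkjxq'
i=24: add src[3]='n' → 'nmlkjxqn'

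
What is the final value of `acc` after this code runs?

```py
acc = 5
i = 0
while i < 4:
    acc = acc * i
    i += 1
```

0

i=0: acc = 5*0 = 0
i=1: acc = 0*1 = 0
i=2: acc = 0*2 = 0
i=3: acc = 0*3 = 0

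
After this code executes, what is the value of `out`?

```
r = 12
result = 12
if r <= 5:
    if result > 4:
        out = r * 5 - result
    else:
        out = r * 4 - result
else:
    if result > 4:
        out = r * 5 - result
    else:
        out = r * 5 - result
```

r=12, result=12
r <= 5 is False; result > 4 is True
→ out = r * 5 - result = 48

48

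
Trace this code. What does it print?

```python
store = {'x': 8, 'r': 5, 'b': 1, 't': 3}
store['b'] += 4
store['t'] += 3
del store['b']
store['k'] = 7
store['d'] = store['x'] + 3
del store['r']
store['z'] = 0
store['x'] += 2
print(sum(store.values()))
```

34

store['b'] = 1+4 = 5 → {'x': 8, 'r': 5, 'b': 5, 't': 3}
store['t'] = 3+3 = 6 → {'x': 8, 'r': 5, 'b': 5, 't': 6}
del 'b' → {'x': 8, 'r': 5, 't': 6}
store['k'] = 7 → {'x': 8, 'r': 5, 't': 6, 'k': 7}
store['d'] = store['x']+3 = 11 → {'x': 8, 'r': 5, 't': 6, 'k': 7, 'd': 11}
del 'r' → {'x': 8, 't': 6, 'k': 7, 'd': 11}
store['z'] = 0 → {'x': 8, 't': 6, 'k': 7, 'd': 11, 'z': 0}
store['x'] = 8+2 = 10 → {'x': 10, 't': 6, 'k': 7, 'd': 11, 'z': 0}
sum of values = 34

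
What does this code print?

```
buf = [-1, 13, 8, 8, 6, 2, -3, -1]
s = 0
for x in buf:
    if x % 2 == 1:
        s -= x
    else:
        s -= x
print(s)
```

-32

x=-1: odd, s = 0-(-1) = 1
x=13: odd, s = 1-13 = -12
x=8: not odd, s = (-12)-8 = -20
x=8: not odd, s = (-20)-8 = -28
x=6: not odd, s = (-28)-6 = -34
x=2: not odd, s = (-34)-2 = -36
x=-3: odd, s = (-36)-(-3) = -33
x=-1: odd, s = (-33)-(-1) = -32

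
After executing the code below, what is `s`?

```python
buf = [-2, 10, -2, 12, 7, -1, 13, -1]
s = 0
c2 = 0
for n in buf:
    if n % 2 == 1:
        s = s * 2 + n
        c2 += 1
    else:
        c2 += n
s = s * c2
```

1694

n=-2: not odd; c2=-2
n=10: not odd; c2=8
n=-2: not odd; c2=6
n=12: not odd; c2=18
n=7: odd, s = 0*2+7 = 7; c2=19
n=-1: odd, s = 7*2+(-1) = 13; c2=20
n=13: odd, s = 13*2+13 = 39; c2=21
n=-1: odd, s = 39*2+(-1) = 77; c2=22
s*c2 = 77*22 = 1694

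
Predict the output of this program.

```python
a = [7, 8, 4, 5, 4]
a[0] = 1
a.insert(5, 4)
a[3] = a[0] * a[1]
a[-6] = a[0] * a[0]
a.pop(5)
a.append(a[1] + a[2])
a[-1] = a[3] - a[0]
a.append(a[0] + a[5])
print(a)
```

a[0] = 1 → [1, 8, 4, 5, 4]
insert 4 at 5 → [1, 8, 4, 5, 4, 4]
a[3] = a[0]*a[1] = 1*8 = 8 → [1, 8, 4, 8, 4, 4]
a[-6] = a[0]*a[0] = 1*1 = 1 → [1, 8, 4, 8, 4, 4]
pop(5) removes 4 → [1, 8, 4, 8, 4]
append a[1]+a[2] = 8+4 = 12 → [1, 8, 4, 8, 4, 12]
a[-1] = a[3]-a[0] = 8-1 = 7 → [1, 8, 4, 8, 4, 7]
append a[0]+a[5] = 1+7 = 8 → [1, 8, 4, 8, 4, 7, 8]

[1, 8, 4, 8, 4, 7, 8]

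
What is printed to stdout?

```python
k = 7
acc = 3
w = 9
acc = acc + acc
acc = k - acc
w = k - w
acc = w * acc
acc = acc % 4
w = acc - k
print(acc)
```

acc = 3+3 = 6
acc = 7-6 = 1
w = 7-9 = -2
acc = (-2)*1 = -2
acc = (-2)%4 = 2
w = 2-7 = -5

2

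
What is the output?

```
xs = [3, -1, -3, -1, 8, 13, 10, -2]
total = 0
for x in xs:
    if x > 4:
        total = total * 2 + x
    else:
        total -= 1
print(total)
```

x=3: not >4, total = 0-1 = -1
x=-1: not >4, total = (-1)-1 = -2
x=-3: not >4, total = (-2)-1 = -3
x=-1: not >4, total = (-3)-1 = -4
x=8: >4, total = (-4)*2+8 = 0
x=13: >4, total = 0*2+13 = 13
x=10: >4, total = 13*2+10 = 36
x=-2: not >4, total = 36-1 = 35

35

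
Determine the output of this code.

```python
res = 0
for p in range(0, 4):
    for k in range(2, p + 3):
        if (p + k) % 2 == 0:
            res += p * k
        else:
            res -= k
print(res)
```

p=0,k=2: even sum, res = 0+0 = 0
p=1,k=2: odd sum, res = 0-2 = -2
p=1,k=3: even sum, res = (-2)+3 = 1
p=2,k=2: even sum, res = 1+4 = 5
p=2,k=3: odd sum, res = 5-3 = 2
p=2,k=4: even sum, res = 2+8 = 10
p=3,k=2: odd sum, res = 10-2 = 8
p=3,k=3: even sum, res = 8+9 = 17
p=3,k=4: odd sum, res = 17-4 = 13
p=3,k=5: even sum, res = 13+15 = 28

28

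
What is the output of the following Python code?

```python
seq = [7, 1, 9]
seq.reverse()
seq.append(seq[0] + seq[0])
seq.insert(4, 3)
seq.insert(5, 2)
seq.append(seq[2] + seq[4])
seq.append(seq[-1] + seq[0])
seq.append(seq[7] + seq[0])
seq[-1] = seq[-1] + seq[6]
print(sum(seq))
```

107

reverse → [9, 1, 7]
append seq[0]+seq[0] = 9+9 = 18 → [9, 1, 7, 18]
insert 3 at 4 → [9, 1, 7, 18, 3]
insert 2 at 5 → [9, 1, 7, 18, 3, 2]
append seq[2]+seq[4] = 7+3 = 10 → [9, 1, 7, 18, 3, 2, 10]
append seq[-1]+seq[0] = 10+9 = 19 → [9, 1, 7, 18, 3, 2, 10, 19]
append seq[7]+seq[0] = 19+9 = 28 → [9, 1, 7, 18, 3, 2, 10, 19, 28]
seq[-1] = seq[-1]+seq[6] = 28+10 = 38 → [9, 1, 7, 18, 3, 2, 10, 19, 38]
sum = 107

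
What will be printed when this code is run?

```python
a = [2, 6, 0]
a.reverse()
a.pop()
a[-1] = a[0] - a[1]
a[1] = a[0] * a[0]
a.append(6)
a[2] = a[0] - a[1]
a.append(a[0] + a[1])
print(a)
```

[0, 0, 0, 0]

reverse → [0, 6, 2]
pop() removes 2 → [0, 6]
a[-1] = a[0]-a[1] = 0-6 = -6 → [0, -6]
a[1] = a[0]*a[0] = 0*0 = 0 → [0, 0]
append 6 → [0, 0, 6]
a[2] = a[0]-a[1] = 0-0 = 0 → [0, 0, 0]
append a[0]+a[1] = 0+0 = 0 → [0, 0, 0, 0]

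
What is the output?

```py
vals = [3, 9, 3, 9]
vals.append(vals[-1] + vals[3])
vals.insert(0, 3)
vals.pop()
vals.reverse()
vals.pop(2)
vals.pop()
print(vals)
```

append vals[-1]+vals[3] = 9+9 = 18 → [3, 9, 3, 9, 18]
insert 3 at 0 → [3, 3, 9, 3, 9, 18]
pop() removes 18 → [3, 3, 9, 3, 9]
reverse → [9, 3, 9, 3, 3]
pop(2) removes 9 → [9, 3, 3, 3]
pop() removes 3 → [9, 3, 3]

[9, 3, 3]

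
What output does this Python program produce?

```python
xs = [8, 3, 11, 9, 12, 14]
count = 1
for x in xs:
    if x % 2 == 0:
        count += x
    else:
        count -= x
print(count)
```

x=8: even, count = 1+8 = 9
x=3: not even, count = 9-3 = 6
x=11: not even, count = 6-11 = -5
x=9: not even, count = (-5)-9 = -14
x=12: even, count = (-14)+12 = -2
x=14: even, count = (-2)+14 = 12

12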